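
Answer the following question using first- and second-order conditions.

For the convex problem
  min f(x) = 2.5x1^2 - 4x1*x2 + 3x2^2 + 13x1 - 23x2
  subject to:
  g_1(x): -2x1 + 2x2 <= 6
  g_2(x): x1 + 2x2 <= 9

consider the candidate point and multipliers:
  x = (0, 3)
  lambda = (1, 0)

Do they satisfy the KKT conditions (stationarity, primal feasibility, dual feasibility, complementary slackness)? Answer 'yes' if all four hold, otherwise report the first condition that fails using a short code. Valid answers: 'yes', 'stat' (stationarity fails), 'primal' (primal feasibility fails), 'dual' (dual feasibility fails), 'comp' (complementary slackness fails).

Gradient of f: grad f(x) = Q x + c = (1, -5)
Constraint values g_i(x) = a_i^T x - b_i:
  g_1((0, 3)) = 0
  g_2((0, 3)) = -3
Stationarity residual: grad f(x) + sum_i lambda_i a_i = (-1, -3)
  -> stationarity FAILS
Primal feasibility (all g_i <= 0): OK
Dual feasibility (all lambda_i >= 0): OK
Complementary slackness (lambda_i * g_i(x) = 0 for all i): OK

Verdict: the first failing condition is stationarity -> stat.

stat


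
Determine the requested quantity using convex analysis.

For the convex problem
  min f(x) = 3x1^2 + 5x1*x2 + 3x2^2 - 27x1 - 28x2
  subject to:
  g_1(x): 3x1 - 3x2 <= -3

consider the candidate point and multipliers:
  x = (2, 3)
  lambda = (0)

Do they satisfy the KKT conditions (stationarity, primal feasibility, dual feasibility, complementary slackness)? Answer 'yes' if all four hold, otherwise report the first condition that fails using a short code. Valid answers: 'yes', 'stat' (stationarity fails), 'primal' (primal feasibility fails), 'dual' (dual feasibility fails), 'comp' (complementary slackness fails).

Gradient of f: grad f(x) = Q x + c = (0, 0)
Constraint values g_i(x) = a_i^T x - b_i:
  g_1((2, 3)) = 0
Stationarity residual: grad f(x) + sum_i lambda_i a_i = (0, 0)
  -> stationarity OK
Primal feasibility (all g_i <= 0): OK
Dual feasibility (all lambda_i >= 0): OK
Complementary slackness (lambda_i * g_i(x) = 0 for all i): OK

Verdict: yes, KKT holds.

yes


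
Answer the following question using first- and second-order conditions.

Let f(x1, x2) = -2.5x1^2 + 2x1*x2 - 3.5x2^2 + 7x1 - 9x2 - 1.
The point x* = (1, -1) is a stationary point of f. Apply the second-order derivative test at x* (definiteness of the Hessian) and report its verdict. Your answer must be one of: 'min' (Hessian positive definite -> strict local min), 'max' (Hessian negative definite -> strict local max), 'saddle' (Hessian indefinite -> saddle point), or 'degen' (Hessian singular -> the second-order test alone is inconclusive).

Compute the Hessian H = grad^2 f:
  H = [[-5, 2], [2, -7]]
Verify stationarity: grad f(x*) = H x* + g = (0, 0).
Eigenvalues of H: -8.2361, -3.7639.
Both eigenvalues < 0, so H is negative definite -> x* is a strict local max.

max


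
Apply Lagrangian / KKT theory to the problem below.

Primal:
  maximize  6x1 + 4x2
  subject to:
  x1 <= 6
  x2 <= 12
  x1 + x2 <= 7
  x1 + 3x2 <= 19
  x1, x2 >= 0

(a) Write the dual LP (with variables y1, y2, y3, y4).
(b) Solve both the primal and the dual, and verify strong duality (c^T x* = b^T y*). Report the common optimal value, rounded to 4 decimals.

The standard primal-dual pair for 'max c^T x s.t. A x <= b, x >= 0' is:
  Dual:  min b^T y  s.t.  A^T y >= c,  y >= 0.

So the dual LP is:
  minimize  6y1 + 12y2 + 7y3 + 19y4
  subject to:
    y1 + y3 + y4 >= 6
    y2 + y3 + 3y4 >= 4
    y1, y2, y3, y4 >= 0

Solving the primal: x* = (6, 1).
  primal value c^T x* = 40.
Solving the dual: y* = (2, 0, 4, 0).
  dual value b^T y* = 40.
Strong duality: c^T x* = b^T y*. Confirmed.

40


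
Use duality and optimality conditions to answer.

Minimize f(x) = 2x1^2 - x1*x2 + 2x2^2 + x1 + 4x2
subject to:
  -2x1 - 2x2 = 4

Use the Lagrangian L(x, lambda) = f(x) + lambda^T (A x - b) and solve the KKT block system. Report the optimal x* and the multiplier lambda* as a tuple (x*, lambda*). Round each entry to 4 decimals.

Form the Lagrangian:
  L(x, lambda) = (1/2) x^T Q x + c^T x + lambda^T (A x - b)
Stationarity (grad_x L = 0): Q x + c + A^T lambda = 0.
Primal feasibility: A x = b.

This gives the KKT block system:
  [ Q   A^T ] [ x     ]   [-c ]
  [ A    0  ] [ lambda ] = [ b ]

Solving the linear system:
  x*      = (-0.7, -1.3)
  lambda* = (-0.25)
  f(x*)   = -2.45

x* = (-0.7, -1.3), lambda* = (-0.25)


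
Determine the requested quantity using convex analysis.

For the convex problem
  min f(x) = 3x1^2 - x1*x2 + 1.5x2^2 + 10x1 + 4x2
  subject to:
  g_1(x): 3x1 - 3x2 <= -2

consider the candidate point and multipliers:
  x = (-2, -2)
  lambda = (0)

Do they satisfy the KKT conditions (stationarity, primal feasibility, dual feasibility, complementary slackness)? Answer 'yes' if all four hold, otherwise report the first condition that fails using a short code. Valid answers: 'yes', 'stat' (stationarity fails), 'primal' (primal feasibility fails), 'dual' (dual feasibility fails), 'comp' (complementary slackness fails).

Gradient of f: grad f(x) = Q x + c = (0, 0)
Constraint values g_i(x) = a_i^T x - b_i:
  g_1((-2, -2)) = 2
Stationarity residual: grad f(x) + sum_i lambda_i a_i = (0, 0)
  -> stationarity OK
Primal feasibility (all g_i <= 0): FAILS
Dual feasibility (all lambda_i >= 0): OK
Complementary slackness (lambda_i * g_i(x) = 0 for all i): OK

Verdict: the first failing condition is primal_feasibility -> primal.

primal


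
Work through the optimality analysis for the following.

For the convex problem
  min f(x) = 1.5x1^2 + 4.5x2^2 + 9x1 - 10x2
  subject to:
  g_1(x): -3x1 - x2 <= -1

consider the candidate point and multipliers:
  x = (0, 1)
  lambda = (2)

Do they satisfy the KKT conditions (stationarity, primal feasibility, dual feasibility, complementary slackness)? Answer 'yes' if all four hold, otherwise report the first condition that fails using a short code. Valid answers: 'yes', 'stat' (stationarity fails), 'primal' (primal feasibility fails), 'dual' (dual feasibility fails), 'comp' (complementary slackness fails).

Gradient of f: grad f(x) = Q x + c = (9, -1)
Constraint values g_i(x) = a_i^T x - b_i:
  g_1((0, 1)) = 0
Stationarity residual: grad f(x) + sum_i lambda_i a_i = (3, -3)
  -> stationarity FAILS
Primal feasibility (all g_i <= 0): OK
Dual feasibility (all lambda_i >= 0): OK
Complementary slackness (lambda_i * g_i(x) = 0 for all i): OK

Verdict: the first failing condition is stationarity -> stat.

stat


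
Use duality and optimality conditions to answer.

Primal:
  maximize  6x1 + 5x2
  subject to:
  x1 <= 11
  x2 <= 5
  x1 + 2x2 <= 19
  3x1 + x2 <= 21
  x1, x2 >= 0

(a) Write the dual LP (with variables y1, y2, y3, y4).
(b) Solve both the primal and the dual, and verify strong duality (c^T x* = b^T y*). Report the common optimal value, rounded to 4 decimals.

The standard primal-dual pair for 'max c^T x s.t. A x <= b, x >= 0' is:
  Dual:  min b^T y  s.t.  A^T y >= c,  y >= 0.

So the dual LP is:
  minimize  11y1 + 5y2 + 19y3 + 21y4
  subject to:
    y1 + y3 + 3y4 >= 6
    y2 + 2y3 + y4 >= 5
    y1, y2, y3, y4 >= 0

Solving the primal: x* = (5.3333, 5).
  primal value c^T x* = 57.
Solving the dual: y* = (0, 3, 0, 2).
  dual value b^T y* = 57.
Strong duality: c^T x* = b^T y*. Confirmed.

57


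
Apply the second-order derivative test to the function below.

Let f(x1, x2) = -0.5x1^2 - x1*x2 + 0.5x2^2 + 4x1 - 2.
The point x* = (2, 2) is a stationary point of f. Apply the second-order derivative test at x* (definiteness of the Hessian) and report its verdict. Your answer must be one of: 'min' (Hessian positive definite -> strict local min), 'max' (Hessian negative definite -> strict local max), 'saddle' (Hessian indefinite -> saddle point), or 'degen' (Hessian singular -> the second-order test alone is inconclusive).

Compute the Hessian H = grad^2 f:
  H = [[-1, -1], [-1, 1]]
Verify stationarity: grad f(x*) = H x* + g = (0, 0).
Eigenvalues of H: -1.4142, 1.4142.
Eigenvalues have mixed signs, so H is indefinite -> x* is a saddle point.

saddle


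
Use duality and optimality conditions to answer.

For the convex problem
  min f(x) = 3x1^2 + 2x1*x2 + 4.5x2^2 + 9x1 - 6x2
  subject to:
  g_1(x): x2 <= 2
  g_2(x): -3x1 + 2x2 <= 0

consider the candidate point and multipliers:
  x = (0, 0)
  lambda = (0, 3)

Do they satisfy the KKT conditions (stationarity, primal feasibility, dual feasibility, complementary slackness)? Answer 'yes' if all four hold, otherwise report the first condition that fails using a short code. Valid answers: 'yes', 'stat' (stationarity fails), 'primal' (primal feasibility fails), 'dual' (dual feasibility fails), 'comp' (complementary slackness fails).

Gradient of f: grad f(x) = Q x + c = (9, -6)
Constraint values g_i(x) = a_i^T x - b_i:
  g_1((0, 0)) = -2
  g_2((0, 0)) = 0
Stationarity residual: grad f(x) + sum_i lambda_i a_i = (0, 0)
  -> stationarity OK
Primal feasibility (all g_i <= 0): OK
Dual feasibility (all lambda_i >= 0): OK
Complementary slackness (lambda_i * g_i(x) = 0 for all i): OK

Verdict: yes, KKT holds.

yes


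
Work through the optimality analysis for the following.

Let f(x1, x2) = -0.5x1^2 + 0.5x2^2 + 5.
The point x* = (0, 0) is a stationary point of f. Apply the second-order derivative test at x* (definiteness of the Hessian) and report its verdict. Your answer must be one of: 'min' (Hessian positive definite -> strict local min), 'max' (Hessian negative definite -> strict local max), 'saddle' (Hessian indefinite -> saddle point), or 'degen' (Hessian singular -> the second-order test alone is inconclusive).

Compute the Hessian H = grad^2 f:
  H = [[-1, 0], [0, 1]]
Verify stationarity: grad f(x*) = H x* + g = (0, 0).
Eigenvalues of H: -1, 1.
Eigenvalues have mixed signs, so H is indefinite -> x* is a saddle point.

saddle


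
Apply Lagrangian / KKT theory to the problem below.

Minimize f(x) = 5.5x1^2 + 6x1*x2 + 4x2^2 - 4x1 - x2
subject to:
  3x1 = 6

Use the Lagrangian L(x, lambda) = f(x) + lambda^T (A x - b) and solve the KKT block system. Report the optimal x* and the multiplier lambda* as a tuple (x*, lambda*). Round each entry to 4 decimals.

Form the Lagrangian:
  L(x, lambda) = (1/2) x^T Q x + c^T x + lambda^T (A x - b)
Stationarity (grad_x L = 0): Q x + c + A^T lambda = 0.
Primal feasibility: A x = b.

This gives the KKT block system:
  [ Q   A^T ] [ x     ]   [-c ]
  [ A    0  ] [ lambda ] = [ b ]

Solving the linear system:
  x*      = (2, -1.375)
  lambda* = (-3.25)
  f(x*)   = 6.4375

x* = (2, -1.375), lambda* = (-3.25)


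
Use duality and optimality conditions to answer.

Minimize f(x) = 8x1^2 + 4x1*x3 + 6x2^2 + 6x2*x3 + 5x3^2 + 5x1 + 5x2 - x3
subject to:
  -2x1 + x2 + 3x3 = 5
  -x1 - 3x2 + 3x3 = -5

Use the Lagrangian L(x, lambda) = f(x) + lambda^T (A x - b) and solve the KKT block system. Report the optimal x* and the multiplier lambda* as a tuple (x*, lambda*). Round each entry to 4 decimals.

Form the Lagrangian:
  L(x, lambda) = (1/2) x^T Q x + c^T x + lambda^T (A x - b)
Stationarity (grad_x L = 0): Q x + c + A^T lambda = 0.
Primal feasibility: A x = b.

This gives the KKT block system:
  [ Q   A^T ] [ x     ]   [-c ]
  [ A    0  ] [ lambda ] = [ b ]

Solving the linear system:
  x*      = (-1.1803, 2.2049, 0.1448)
  lambda* = (-10.321, 7.3356)
  f(x*)   = 46.6304

x* = (-1.1803, 2.2049, 0.1448), lambda* = (-10.321, 7.3356)


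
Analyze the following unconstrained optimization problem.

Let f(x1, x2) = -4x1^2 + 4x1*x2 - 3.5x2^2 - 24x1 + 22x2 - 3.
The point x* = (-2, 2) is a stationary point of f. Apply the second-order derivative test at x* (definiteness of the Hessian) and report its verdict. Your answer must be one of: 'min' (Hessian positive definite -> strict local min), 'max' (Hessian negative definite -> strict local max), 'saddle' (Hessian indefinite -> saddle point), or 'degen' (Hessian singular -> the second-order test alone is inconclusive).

Compute the Hessian H = grad^2 f:
  H = [[-8, 4], [4, -7]]
Verify stationarity: grad f(x*) = H x* + g = (0, 0).
Eigenvalues of H: -11.5311, -3.4689.
Both eigenvalues < 0, so H is negative definite -> x* is a strict local max.

max


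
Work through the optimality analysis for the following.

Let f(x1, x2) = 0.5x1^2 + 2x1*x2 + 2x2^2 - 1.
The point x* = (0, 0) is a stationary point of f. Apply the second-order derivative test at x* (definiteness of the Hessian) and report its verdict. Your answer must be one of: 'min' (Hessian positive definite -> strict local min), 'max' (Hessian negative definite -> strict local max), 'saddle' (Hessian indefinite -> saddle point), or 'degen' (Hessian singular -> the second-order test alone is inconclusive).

Compute the Hessian H = grad^2 f:
  H = [[1, 2], [2, 4]]
Verify stationarity: grad f(x*) = H x* + g = (0, 0).
Eigenvalues of H: 0, 5.
H has a zero eigenvalue (singular; positive semidefinite but not definite), so H is neither positive definite, negative definite, nor indefinite. The second-order test alone is inconclusive -> degen.
(Indeed, f is constant along the null direction of H through x*, so x* is not a strict local extremum.)

degen


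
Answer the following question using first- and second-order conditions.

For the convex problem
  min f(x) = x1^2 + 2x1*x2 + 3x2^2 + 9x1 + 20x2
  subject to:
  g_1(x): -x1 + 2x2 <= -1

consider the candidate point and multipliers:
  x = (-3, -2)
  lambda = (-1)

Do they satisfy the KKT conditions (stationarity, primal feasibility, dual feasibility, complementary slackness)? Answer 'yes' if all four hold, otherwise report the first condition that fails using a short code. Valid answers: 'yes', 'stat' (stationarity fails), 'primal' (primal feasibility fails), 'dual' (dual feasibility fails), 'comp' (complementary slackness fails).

Gradient of f: grad f(x) = Q x + c = (-1, 2)
Constraint values g_i(x) = a_i^T x - b_i:
  g_1((-3, -2)) = 0
Stationarity residual: grad f(x) + sum_i lambda_i a_i = (0, 0)
  -> stationarity OK
Primal feasibility (all g_i <= 0): OK
Dual feasibility (all lambda_i >= 0): FAILS
Complementary slackness (lambda_i * g_i(x) = 0 for all i): OK

Verdict: the first failing condition is dual_feasibility -> dual.

dual


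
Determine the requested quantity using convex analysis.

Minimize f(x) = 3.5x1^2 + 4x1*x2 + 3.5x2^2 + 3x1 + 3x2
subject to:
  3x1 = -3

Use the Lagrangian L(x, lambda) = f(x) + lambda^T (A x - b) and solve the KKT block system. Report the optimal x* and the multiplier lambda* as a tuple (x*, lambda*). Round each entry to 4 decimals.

Form the Lagrangian:
  L(x, lambda) = (1/2) x^T Q x + c^T x + lambda^T (A x - b)
Stationarity (grad_x L = 0): Q x + c + A^T lambda = 0.
Primal feasibility: A x = b.

This gives the KKT block system:
  [ Q   A^T ] [ x     ]   [-c ]
  [ A    0  ] [ lambda ] = [ b ]

Solving the linear system:
  x*      = (-1, 0.1429)
  lambda* = (1.1429)
  f(x*)   = 0.4286

x* = (-1, 0.1429), lambda* = (1.1429)


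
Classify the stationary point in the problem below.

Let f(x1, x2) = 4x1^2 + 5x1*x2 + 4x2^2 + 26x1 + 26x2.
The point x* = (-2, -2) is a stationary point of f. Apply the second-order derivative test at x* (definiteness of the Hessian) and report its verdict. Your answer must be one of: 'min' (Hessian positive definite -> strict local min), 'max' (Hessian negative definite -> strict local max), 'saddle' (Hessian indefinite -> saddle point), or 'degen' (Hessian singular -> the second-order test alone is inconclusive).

Compute the Hessian H = grad^2 f:
  H = [[8, 5], [5, 8]]
Verify stationarity: grad f(x*) = H x* + g = (0, 0).
Eigenvalues of H: 3, 13.
Both eigenvalues > 0, so H is positive definite -> x* is a strict local min.

min


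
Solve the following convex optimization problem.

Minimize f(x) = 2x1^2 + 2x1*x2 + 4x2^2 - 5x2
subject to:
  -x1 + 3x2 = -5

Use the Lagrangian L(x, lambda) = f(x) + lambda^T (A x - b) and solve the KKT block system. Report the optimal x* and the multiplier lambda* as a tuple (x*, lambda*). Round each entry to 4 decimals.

Form the Lagrangian:
  L(x, lambda) = (1/2) x^T Q x + c^T x + lambda^T (A x - b)
Stationarity (grad_x L = 0): Q x + c + A^T lambda = 0.
Primal feasibility: A x = b.

This gives the KKT block system:
  [ Q   A^T ] [ x     ]   [-c ]
  [ A    0  ] [ lambda ] = [ b ]

Solving the linear system:
  x*      = (1.5179, -1.1607)
  lambda* = (3.75)
  f(x*)   = 12.2768

x* = (1.5179, -1.1607), lambda* = (3.75)


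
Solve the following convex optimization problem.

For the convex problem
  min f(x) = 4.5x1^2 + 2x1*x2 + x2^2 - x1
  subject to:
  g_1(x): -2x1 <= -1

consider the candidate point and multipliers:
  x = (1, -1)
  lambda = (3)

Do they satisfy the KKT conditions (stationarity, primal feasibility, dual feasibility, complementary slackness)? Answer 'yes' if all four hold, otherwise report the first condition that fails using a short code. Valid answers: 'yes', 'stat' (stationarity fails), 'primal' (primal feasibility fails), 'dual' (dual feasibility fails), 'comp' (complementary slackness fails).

Gradient of f: grad f(x) = Q x + c = (6, 0)
Constraint values g_i(x) = a_i^T x - b_i:
  g_1((1, -1)) = -1
Stationarity residual: grad f(x) + sum_i lambda_i a_i = (0, 0)
  -> stationarity OK
Primal feasibility (all g_i <= 0): OK
Dual feasibility (all lambda_i >= 0): OK
Complementary slackness (lambda_i * g_i(x) = 0 for all i): FAILS

Verdict: the first failing condition is complementary_slackness -> comp.

comp


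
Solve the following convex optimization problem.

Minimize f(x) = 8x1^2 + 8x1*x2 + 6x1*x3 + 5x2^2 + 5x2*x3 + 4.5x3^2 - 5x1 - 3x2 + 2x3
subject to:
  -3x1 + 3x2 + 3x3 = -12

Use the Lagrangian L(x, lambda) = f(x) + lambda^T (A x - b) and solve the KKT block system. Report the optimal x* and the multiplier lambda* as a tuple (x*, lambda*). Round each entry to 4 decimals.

Form the Lagrangian:
  L(x, lambda) = (1/2) x^T Q x + c^T x + lambda^T (A x - b)
Stationarity (grad_x L = 0): Q x + c + A^T lambda = 0.
Primal feasibility: A x = b.

This gives the KKT block system:
  [ Q   A^T ] [ x     ]   [-c ]
  [ A    0  ] [ lambda ] = [ b ]

Solving the linear system:
  x*      = (1.6565, -0.8541, -1.4894)
  lambda* = (1.9119)
  f(x*)   = 7.1216

x* = (1.6565, -0.8541, -1.4894), lambda* = (1.9119)


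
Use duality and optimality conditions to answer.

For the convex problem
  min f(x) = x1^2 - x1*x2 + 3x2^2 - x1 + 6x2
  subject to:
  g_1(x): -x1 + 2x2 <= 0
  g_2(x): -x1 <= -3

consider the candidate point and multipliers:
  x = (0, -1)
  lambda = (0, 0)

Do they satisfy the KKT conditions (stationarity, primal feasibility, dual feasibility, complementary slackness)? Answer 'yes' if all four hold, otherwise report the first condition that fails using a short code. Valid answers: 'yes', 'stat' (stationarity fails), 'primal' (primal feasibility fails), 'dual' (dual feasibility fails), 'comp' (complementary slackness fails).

Gradient of f: grad f(x) = Q x + c = (0, 0)
Constraint values g_i(x) = a_i^T x - b_i:
  g_1((0, -1)) = -2
  g_2((0, -1)) = 3
Stationarity residual: grad f(x) + sum_i lambda_i a_i = (0, 0)
  -> stationarity OK
Primal feasibility (all g_i <= 0): FAILS
Dual feasibility (all lambda_i >= 0): OK
Complementary slackness (lambda_i * g_i(x) = 0 for all i): OK

Verdict: the first failing condition is primal_feasibility -> primal.

primal


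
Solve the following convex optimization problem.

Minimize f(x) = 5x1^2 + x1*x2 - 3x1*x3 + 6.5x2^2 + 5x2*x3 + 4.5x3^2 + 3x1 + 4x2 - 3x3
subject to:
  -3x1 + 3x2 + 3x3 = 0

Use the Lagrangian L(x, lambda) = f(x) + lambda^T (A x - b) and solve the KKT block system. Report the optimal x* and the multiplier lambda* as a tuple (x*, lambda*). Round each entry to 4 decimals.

Form the Lagrangian:
  L(x, lambda) = (1/2) x^T Q x + c^T x + lambda^T (A x - b)
Stationarity (grad_x L = 0): Q x + c + A^T lambda = 0.
Primal feasibility: A x = b.

This gives the KKT block system:
  [ Q   A^T ] [ x     ]   [-c ]
  [ A    0  ] [ lambda ] = [ b ]

Solving the linear system:
  x*      = (0, -0.5833, 0.5833)
  lambda* = (0.2222)
  f(x*)   = -2.0417

x* = (0, -0.5833, 0.5833), lambda* = (0.2222)


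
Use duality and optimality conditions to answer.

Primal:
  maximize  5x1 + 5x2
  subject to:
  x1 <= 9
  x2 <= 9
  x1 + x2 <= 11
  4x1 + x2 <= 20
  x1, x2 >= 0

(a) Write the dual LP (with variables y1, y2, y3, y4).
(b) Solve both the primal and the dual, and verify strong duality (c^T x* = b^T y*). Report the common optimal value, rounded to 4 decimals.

The standard primal-dual pair for 'max c^T x s.t. A x <= b, x >= 0' is:
  Dual:  min b^T y  s.t.  A^T y >= c,  y >= 0.

So the dual LP is:
  minimize  9y1 + 9y2 + 11y3 + 20y4
  subject to:
    y1 + y3 + 4y4 >= 5
    y2 + y3 + y4 >= 5
    y1, y2, y3, y4 >= 0

Solving the primal: x* = (3, 8).
  primal value c^T x* = 55.
Solving the dual: y* = (0, 0, 5, 0).
  dual value b^T y* = 55.
Strong duality: c^T x* = b^T y*. Confirmed.

55


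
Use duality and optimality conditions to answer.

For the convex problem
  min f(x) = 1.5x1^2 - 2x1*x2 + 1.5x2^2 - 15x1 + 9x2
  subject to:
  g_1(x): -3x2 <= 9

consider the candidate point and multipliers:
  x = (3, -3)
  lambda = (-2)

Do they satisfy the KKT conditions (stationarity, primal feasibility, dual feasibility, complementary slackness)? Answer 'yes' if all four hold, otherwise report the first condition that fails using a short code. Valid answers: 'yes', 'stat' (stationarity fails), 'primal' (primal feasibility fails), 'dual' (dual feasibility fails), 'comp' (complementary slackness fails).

Gradient of f: grad f(x) = Q x + c = (0, -6)
Constraint values g_i(x) = a_i^T x - b_i:
  g_1((3, -3)) = 0
Stationarity residual: grad f(x) + sum_i lambda_i a_i = (0, 0)
  -> stationarity OK
Primal feasibility (all g_i <= 0): OK
Dual feasibility (all lambda_i >= 0): FAILS
Complementary slackness (lambda_i * g_i(x) = 0 for all i): OK

Verdict: the first failing condition is dual_feasibility -> dual.

dual


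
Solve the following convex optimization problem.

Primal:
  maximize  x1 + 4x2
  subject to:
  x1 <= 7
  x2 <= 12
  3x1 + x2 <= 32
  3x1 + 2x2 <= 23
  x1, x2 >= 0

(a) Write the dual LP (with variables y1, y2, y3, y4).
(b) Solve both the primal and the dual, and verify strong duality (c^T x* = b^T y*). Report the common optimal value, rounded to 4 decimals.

The standard primal-dual pair for 'max c^T x s.t. A x <= b, x >= 0' is:
  Dual:  min b^T y  s.t.  A^T y >= c,  y >= 0.

So the dual LP is:
  minimize  7y1 + 12y2 + 32y3 + 23y4
  subject to:
    y1 + 3y3 + 3y4 >= 1
    y2 + y3 + 2y4 >= 4
    y1, y2, y3, y4 >= 0

Solving the primal: x* = (0, 11.5).
  primal value c^T x* = 46.
Solving the dual: y* = (0, 0, 0, 2).
  dual value b^T y* = 46.
Strong duality: c^T x* = b^T y*. Confirmed.

46


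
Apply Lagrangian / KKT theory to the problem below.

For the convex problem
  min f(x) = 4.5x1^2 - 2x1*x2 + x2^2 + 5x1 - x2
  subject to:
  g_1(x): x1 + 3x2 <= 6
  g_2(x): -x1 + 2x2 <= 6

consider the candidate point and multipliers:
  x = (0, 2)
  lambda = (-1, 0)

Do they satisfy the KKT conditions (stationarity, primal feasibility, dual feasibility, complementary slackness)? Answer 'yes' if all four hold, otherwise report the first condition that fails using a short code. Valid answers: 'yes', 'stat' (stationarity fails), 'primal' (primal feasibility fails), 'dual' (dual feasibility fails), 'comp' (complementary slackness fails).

Gradient of f: grad f(x) = Q x + c = (1, 3)
Constraint values g_i(x) = a_i^T x - b_i:
  g_1((0, 2)) = 0
  g_2((0, 2)) = -2
Stationarity residual: grad f(x) + sum_i lambda_i a_i = (0, 0)
  -> stationarity OK
Primal feasibility (all g_i <= 0): OK
Dual feasibility (all lambda_i >= 0): FAILS
Complementary slackness (lambda_i * g_i(x) = 0 for all i): OK

Verdict: the first failing condition is dual_feasibility -> dual.

dual


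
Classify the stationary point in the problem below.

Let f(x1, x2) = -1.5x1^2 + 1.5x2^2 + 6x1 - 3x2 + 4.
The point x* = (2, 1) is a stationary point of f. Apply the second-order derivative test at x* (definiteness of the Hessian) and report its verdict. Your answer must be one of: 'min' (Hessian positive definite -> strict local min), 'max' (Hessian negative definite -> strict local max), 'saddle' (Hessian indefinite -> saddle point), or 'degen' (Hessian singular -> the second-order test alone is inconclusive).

Compute the Hessian H = grad^2 f:
  H = [[-3, 0], [0, 3]]
Verify stationarity: grad f(x*) = H x* + g = (0, 0).
Eigenvalues of H: -3, 3.
Eigenvalues have mixed signs, so H is indefinite -> x* is a saddle point.

saddle


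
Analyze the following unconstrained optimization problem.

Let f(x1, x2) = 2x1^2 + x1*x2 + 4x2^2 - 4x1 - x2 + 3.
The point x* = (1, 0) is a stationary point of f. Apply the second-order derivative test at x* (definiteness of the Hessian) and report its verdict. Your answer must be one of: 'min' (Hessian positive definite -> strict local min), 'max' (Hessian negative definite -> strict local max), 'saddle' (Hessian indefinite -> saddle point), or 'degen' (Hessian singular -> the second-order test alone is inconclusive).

Compute the Hessian H = grad^2 f:
  H = [[4, 1], [1, 8]]
Verify stationarity: grad f(x*) = H x* + g = (0, 0).
Eigenvalues of H: 3.7639, 8.2361.
Both eigenvalues > 0, so H is positive definite -> x* is a strict local min.

min


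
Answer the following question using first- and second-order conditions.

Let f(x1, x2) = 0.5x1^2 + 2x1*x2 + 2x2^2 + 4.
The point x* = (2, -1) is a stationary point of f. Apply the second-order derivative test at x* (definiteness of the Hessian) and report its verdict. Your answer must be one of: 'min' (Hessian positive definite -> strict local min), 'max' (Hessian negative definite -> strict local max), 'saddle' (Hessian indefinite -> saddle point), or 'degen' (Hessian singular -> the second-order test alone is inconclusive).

Compute the Hessian H = grad^2 f:
  H = [[1, 2], [2, 4]]
Verify stationarity: grad f(x*) = H x* + g = (0, 0).
Eigenvalues of H: 0, 5.
H has a zero eigenvalue (singular; positive semidefinite but not definite), so H is neither positive definite, negative definite, nor indefinite. The second-order test alone is inconclusive -> degen.
(Indeed, f is constant along the null direction of H through x*, so x* is not a strict local extremum.)

degen


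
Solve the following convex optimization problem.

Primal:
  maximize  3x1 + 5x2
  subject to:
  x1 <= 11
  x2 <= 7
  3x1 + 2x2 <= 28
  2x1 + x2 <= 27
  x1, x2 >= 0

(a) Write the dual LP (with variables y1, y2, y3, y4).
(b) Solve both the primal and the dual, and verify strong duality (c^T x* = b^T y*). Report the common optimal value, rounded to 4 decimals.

The standard primal-dual pair for 'max c^T x s.t. A x <= b, x >= 0' is:
  Dual:  min b^T y  s.t.  A^T y >= c,  y >= 0.

So the dual LP is:
  minimize  11y1 + 7y2 + 28y3 + 27y4
  subject to:
    y1 + 3y3 + 2y4 >= 3
    y2 + 2y3 + y4 >= 5
    y1, y2, y3, y4 >= 0

Solving the primal: x* = (4.6667, 7).
  primal value c^T x* = 49.
Solving the dual: y* = (0, 3, 1, 0).
  dual value b^T y* = 49.
Strong duality: c^T x* = b^T y*. Confirmed.

49


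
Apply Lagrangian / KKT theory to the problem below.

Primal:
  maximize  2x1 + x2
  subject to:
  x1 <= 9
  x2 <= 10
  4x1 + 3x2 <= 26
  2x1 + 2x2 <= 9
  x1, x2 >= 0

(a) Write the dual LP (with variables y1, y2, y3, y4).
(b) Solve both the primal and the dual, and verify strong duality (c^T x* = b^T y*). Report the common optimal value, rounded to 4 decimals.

The standard primal-dual pair for 'max c^T x s.t. A x <= b, x >= 0' is:
  Dual:  min b^T y  s.t.  A^T y >= c,  y >= 0.

So the dual LP is:
  minimize  9y1 + 10y2 + 26y3 + 9y4
  subject to:
    y1 + 4y3 + 2y4 >= 2
    y2 + 3y3 + 2y4 >= 1
    y1, y2, y3, y4 >= 0

Solving the primal: x* = (4.5, 0).
  primal value c^T x* = 9.
Solving the dual: y* = (0, 0, 0, 1).
  dual value b^T y* = 9.
Strong duality: c^T x* = b^T y*. Confirmed.

9


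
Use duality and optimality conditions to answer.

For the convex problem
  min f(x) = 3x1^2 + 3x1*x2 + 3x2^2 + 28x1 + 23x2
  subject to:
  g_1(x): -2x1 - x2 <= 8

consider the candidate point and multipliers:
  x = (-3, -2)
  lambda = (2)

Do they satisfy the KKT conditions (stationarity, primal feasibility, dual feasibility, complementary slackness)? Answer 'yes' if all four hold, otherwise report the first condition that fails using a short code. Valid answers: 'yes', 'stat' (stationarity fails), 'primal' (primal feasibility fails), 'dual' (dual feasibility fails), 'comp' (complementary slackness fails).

Gradient of f: grad f(x) = Q x + c = (4, 2)
Constraint values g_i(x) = a_i^T x - b_i:
  g_1((-3, -2)) = 0
Stationarity residual: grad f(x) + sum_i lambda_i a_i = (0, 0)
  -> stationarity OK
Primal feasibility (all g_i <= 0): OK
Dual feasibility (all lambda_i >= 0): OK
Complementary slackness (lambda_i * g_i(x) = 0 for all i): OK

Verdict: yes, KKT holds.

yes


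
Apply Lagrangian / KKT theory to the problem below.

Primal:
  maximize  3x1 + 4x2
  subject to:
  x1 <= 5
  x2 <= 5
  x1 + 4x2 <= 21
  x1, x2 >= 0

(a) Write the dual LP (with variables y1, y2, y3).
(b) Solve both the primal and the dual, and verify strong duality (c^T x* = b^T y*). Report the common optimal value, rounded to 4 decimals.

The standard primal-dual pair for 'max c^T x s.t. A x <= b, x >= 0' is:
  Dual:  min b^T y  s.t.  A^T y >= c,  y >= 0.

So the dual LP is:
  minimize  5y1 + 5y2 + 21y3
  subject to:
    y1 + y3 >= 3
    y2 + 4y3 >= 4
    y1, y2, y3 >= 0

Solving the primal: x* = (5, 4).
  primal value c^T x* = 31.
Solving the dual: y* = (2, 0, 1).
  dual value b^T y* = 31.
Strong duality: c^T x* = b^T y*. Confirmed.

31


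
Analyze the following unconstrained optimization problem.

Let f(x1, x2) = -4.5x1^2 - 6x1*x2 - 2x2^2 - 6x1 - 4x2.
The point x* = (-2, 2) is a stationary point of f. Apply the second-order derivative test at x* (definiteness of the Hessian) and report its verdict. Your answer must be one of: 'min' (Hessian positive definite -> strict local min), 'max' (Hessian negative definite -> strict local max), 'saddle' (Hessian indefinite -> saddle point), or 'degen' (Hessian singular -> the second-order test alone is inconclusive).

Compute the Hessian H = grad^2 f:
  H = [[-9, -6], [-6, -4]]
Verify stationarity: grad f(x*) = H x* + g = (0, 0).
Eigenvalues of H: -13, 0.
H has a zero eigenvalue (singular; negative semidefinite but not definite), so H is neither positive definite, negative definite, nor indefinite. The second-order test alone is inconclusive -> degen.
(Indeed, f is constant along the null direction of H through x*, so x* is not a strict local extremum.)

degen


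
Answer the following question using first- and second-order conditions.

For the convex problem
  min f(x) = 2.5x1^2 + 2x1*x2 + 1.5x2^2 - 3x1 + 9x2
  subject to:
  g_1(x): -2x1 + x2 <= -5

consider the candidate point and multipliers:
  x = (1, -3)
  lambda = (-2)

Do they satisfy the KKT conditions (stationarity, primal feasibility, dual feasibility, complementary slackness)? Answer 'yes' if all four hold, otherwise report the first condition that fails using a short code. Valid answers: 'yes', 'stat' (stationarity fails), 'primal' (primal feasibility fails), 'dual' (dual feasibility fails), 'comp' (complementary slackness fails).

Gradient of f: grad f(x) = Q x + c = (-4, 2)
Constraint values g_i(x) = a_i^T x - b_i:
  g_1((1, -3)) = 0
Stationarity residual: grad f(x) + sum_i lambda_i a_i = (0, 0)
  -> stationarity OK
Primal feasibility (all g_i <= 0): OK
Dual feasibility (all lambda_i >= 0): FAILS
Complementary slackness (lambda_i * g_i(x) = 0 for all i): OK

Verdict: the first failing condition is dual_feasibility -> dual.

dual


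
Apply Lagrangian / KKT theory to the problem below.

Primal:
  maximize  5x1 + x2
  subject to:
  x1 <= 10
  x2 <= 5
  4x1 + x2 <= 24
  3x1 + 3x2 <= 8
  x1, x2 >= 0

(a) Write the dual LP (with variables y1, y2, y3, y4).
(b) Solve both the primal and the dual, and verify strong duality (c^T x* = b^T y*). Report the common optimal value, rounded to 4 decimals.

The standard primal-dual pair for 'max c^T x s.t. A x <= b, x >= 0' is:
  Dual:  min b^T y  s.t.  A^T y >= c,  y >= 0.

So the dual LP is:
  minimize  10y1 + 5y2 + 24y3 + 8y4
  subject to:
    y1 + 4y3 + 3y4 >= 5
    y2 + y3 + 3y4 >= 1
    y1, y2, y3, y4 >= 0

Solving the primal: x* = (2.6667, 0).
  primal value c^T x* = 13.3333.
Solving the dual: y* = (0, 0, 0, 1.6667).
  dual value b^T y* = 13.3333.
Strong duality: c^T x* = b^T y*. Confirmed.

13.3333


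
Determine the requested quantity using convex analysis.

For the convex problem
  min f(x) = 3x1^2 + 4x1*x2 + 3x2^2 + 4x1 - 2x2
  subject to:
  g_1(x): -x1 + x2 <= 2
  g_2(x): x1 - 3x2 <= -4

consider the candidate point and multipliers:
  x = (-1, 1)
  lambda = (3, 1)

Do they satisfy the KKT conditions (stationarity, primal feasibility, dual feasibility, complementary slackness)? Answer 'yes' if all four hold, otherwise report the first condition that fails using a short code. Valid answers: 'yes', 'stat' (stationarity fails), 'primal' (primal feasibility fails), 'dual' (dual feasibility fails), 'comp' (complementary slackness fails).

Gradient of f: grad f(x) = Q x + c = (2, 0)
Constraint values g_i(x) = a_i^T x - b_i:
  g_1((-1, 1)) = 0
  g_2((-1, 1)) = 0
Stationarity residual: grad f(x) + sum_i lambda_i a_i = (0, 0)
  -> stationarity OK
Primal feasibility (all g_i <= 0): OK
Dual feasibility (all lambda_i >= 0): OK
Complementary slackness (lambda_i * g_i(x) = 0 for all i): OK

Verdict: yes, KKT holds.

yes


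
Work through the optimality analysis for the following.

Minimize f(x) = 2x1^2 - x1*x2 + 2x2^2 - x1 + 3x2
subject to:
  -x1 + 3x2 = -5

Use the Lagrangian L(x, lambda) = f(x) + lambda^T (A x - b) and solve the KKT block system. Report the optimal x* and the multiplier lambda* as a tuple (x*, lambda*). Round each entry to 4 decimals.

Form the Lagrangian:
  L(x, lambda) = (1/2) x^T Q x + c^T x + lambda^T (A x - b)
Stationarity (grad_x L = 0): Q x + c + A^T lambda = 0.
Primal feasibility: A x = b.

This gives the KKT block system:
  [ Q   A^T ] [ x     ]   [-c ]
  [ A    0  ] [ lambda ] = [ b ]

Solving the linear system:
  x*      = (0.1471, -1.6176)
  lambda* = (1.2059)
  f(x*)   = 0.5147

x* = (0.1471, -1.6176), lambda* = (1.2059)


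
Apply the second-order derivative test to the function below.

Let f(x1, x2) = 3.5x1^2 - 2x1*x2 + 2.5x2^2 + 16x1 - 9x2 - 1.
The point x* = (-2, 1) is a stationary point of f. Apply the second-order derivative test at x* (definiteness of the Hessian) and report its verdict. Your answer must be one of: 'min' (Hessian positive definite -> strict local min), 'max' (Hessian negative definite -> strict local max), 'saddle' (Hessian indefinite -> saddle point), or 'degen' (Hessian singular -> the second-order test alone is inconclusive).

Compute the Hessian H = grad^2 f:
  H = [[7, -2], [-2, 5]]
Verify stationarity: grad f(x*) = H x* + g = (0, 0).
Eigenvalues of H: 3.7639, 8.2361.
Both eigenvalues > 0, so H is positive definite -> x* is a strict local min.

min


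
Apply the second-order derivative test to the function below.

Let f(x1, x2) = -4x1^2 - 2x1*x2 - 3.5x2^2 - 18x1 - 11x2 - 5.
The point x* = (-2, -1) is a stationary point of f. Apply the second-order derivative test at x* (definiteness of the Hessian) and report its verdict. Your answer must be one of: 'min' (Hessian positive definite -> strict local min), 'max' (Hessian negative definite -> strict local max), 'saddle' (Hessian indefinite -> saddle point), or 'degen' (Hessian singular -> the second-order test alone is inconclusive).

Compute the Hessian H = grad^2 f:
  H = [[-8, -2], [-2, -7]]
Verify stationarity: grad f(x*) = H x* + g = (0, 0).
Eigenvalues of H: -9.5616, -5.4384.
Both eigenvalues < 0, so H is negative definite -> x* is a strict local max.

max


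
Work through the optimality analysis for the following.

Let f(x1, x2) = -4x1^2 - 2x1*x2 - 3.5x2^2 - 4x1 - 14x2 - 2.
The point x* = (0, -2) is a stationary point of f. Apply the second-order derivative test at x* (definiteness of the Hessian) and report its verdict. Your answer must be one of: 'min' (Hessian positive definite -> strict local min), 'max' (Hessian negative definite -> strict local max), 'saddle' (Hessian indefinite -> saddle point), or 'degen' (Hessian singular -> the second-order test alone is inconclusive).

Compute the Hessian H = grad^2 f:
  H = [[-8, -2], [-2, -7]]
Verify stationarity: grad f(x*) = H x* + g = (0, 0).
Eigenvalues of H: -9.5616, -5.4384.
Both eigenvalues < 0, so H is negative definite -> x* is a strict local max.

max


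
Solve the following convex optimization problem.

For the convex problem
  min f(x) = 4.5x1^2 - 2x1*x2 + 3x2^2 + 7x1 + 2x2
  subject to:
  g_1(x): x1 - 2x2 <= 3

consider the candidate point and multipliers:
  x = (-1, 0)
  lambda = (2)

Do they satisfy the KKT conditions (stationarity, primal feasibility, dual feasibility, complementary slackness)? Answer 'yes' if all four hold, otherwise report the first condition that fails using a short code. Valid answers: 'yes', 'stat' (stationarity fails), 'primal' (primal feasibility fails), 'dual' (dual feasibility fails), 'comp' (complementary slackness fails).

Gradient of f: grad f(x) = Q x + c = (-2, 4)
Constraint values g_i(x) = a_i^T x - b_i:
  g_1((-1, 0)) = -4
Stationarity residual: grad f(x) + sum_i lambda_i a_i = (0, 0)
  -> stationarity OK
Primal feasibility (all g_i <= 0): OK
Dual feasibility (all lambda_i >= 0): OK
Complementary slackness (lambda_i * g_i(x) = 0 for all i): FAILS

Verdict: the first failing condition is complementary_slackness -> comp.

comp


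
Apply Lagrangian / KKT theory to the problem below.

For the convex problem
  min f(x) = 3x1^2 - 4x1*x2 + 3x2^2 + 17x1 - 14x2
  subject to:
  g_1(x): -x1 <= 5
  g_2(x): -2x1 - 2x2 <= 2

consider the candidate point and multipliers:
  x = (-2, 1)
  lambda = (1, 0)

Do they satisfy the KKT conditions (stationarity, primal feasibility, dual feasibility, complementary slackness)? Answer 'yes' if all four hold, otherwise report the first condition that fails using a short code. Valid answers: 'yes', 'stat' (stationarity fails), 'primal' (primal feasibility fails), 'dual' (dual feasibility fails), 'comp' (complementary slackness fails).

Gradient of f: grad f(x) = Q x + c = (1, 0)
Constraint values g_i(x) = a_i^T x - b_i:
  g_1((-2, 1)) = -3
  g_2((-2, 1)) = 0
Stationarity residual: grad f(x) + sum_i lambda_i a_i = (0, 0)
  -> stationarity OK
Primal feasibility (all g_i <= 0): OK
Dual feasibility (all lambda_i >= 0): OK
Complementary slackness (lambda_i * g_i(x) = 0 for all i): FAILS

Verdict: the first failing condition is complementary_slackness -> comp.

comp


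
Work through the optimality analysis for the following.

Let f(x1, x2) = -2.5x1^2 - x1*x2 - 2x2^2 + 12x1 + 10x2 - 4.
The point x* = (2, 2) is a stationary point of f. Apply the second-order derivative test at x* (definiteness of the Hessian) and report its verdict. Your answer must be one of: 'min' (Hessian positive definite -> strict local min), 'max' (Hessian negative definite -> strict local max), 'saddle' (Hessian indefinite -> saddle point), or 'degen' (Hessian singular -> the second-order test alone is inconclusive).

Compute the Hessian H = grad^2 f:
  H = [[-5, -1], [-1, -4]]
Verify stationarity: grad f(x*) = H x* + g = (0, 0).
Eigenvalues of H: -5.618, -3.382.
Both eigenvalues < 0, so H is negative definite -> x* is a strict local max.

max


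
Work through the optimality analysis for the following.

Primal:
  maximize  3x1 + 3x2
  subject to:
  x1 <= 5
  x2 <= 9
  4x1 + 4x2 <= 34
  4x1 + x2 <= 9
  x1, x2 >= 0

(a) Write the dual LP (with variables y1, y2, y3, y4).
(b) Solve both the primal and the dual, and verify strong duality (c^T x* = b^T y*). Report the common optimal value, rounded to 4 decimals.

The standard primal-dual pair for 'max c^T x s.t. A x <= b, x >= 0' is:
  Dual:  min b^T y  s.t.  A^T y >= c,  y >= 0.

So the dual LP is:
  minimize  5y1 + 9y2 + 34y3 + 9y4
  subject to:
    y1 + 4y3 + 4y4 >= 3
    y2 + 4y3 + y4 >= 3
    y1, y2, y3, y4 >= 0

Solving the primal: x* = (0.1667, 8.3333).
  primal value c^T x* = 25.5.
Solving the dual: y* = (0, 0, 0.75, 0).
  dual value b^T y* = 25.5.
Strong duality: c^T x* = b^T y*. Confirmed.

25.5


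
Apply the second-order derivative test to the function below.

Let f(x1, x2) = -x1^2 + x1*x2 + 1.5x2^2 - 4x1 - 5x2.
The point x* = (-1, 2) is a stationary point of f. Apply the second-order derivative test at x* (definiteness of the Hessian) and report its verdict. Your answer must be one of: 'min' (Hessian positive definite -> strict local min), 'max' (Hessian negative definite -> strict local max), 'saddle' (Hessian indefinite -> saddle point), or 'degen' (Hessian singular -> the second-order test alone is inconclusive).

Compute the Hessian H = grad^2 f:
  H = [[-2, 1], [1, 3]]
Verify stationarity: grad f(x*) = H x* + g = (0, 0).
Eigenvalues of H: -2.1926, 3.1926.
Eigenvalues have mixed signs, so H is indefinite -> x* is a saddle point.

saddle
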